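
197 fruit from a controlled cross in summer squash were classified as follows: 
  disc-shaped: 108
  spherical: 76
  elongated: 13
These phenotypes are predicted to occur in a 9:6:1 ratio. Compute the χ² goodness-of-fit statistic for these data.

0.171

Total ratio parts = 16. Expected numbers out of 197:
  disc-shaped: 197 × 9/16 = 110.8125
  spherical: 197 × 6/16 = 73.875
  elongated: 197 × 1/16 = 12.3125
χ² = Σ (O − E)² / E
  disc-shaped: (108 − 110.8125)² / 110.8125 = 0.0714
  spherical: (76 − 73.875)² / 73.875 = 0.0611
  elongated: (13 − 12.3125)² / 12.3125 = 0.0384
χ² = 0.0714 + 0.0611 + 0.0384 = 0.1709 ≈ 0.171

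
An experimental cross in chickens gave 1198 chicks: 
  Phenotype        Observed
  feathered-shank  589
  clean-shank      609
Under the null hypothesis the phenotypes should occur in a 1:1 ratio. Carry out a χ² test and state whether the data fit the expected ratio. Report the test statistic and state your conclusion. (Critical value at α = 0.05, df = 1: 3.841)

0.334; consistent

Expected counts for N = 1198 under a 1:1 ratio (total parts = 2):
  feathered-shank: 1198 × 1/2 = 599
  clean-shank: 1198 × 1/2 = 599
χ² = Σ (O − E)² / E
  feathered-shank: (589 − 599)² / 599 = 0.1669
  clean-shank: (609 − 599)² / 599 = 0.1669
χ² = 0.1669 + 0.1669 = 0.3338 ≈ 0.334
Degrees of freedom = 2 − 1 = 1; critical value at α = 0.05 is 3.841.
Since 0.334 < 3.841, we fail to reject the null hypothesis — the data are consistent with the 1:1 ratio.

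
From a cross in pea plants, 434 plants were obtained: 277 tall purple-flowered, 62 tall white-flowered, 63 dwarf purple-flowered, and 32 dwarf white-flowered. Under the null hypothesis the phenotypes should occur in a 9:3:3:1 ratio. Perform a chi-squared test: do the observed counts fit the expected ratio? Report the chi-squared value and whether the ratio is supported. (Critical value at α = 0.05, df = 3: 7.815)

The 9:3:3:1 ratio has 16 parts, so with N = 434 the expected counts are:
  tall purple-flowered: 434 × 9/16 = 244.125
  tall white-flowered: 434 × 3/16 = 81.375
  dwarf purple-flowered: 434 × 3/16 = 81.375
  dwarf white-flowered: 434 × 1/16 = 27.125
χ² = Σ (O − E)² / E
  tall purple-flowered: (277 − 244.125)² / 244.125 = 4.4271
  tall white-flowered: (62 − 81.375)² / 81.375 = 4.6131
  dwarf purple-flowered: (63 − 81.375)² / 81.375 = 4.1492
  dwarf white-flowered: (32 − 27.125)² / 27.125 = 0.8762
χ² = 4.4271 + 4.6131 + 4.1492 + 0.8762 = 14.0656 ≈ 14.066
Degrees of freedom = 4 − 1 = 3; critical value at α = 0.05 is 7.815.
Since 14.066 > 7.815, we reject the null hypothesis — the data do not fit the 9:3:3:1 ratio.

14.066; not consistent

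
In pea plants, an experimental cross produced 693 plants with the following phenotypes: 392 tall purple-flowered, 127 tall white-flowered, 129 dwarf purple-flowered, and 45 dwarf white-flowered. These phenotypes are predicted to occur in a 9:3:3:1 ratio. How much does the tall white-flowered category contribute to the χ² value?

0.066

Under the 9:3:3:1 hypothesis (Σ ratio = 16, N = 693):
  tall purple-flowered: 693 × 9/16 = 389.8125
  tall white-flowered: 693 × 3/16 = 129.9375
  dwarf purple-flowered: 693 × 3/16 = 129.9375
  dwarf white-flowered: 693 × 1/16 = 43.3125
Contribution of tall white-flowered: (127 − 129.9375)² / 129.9375 = 0.0664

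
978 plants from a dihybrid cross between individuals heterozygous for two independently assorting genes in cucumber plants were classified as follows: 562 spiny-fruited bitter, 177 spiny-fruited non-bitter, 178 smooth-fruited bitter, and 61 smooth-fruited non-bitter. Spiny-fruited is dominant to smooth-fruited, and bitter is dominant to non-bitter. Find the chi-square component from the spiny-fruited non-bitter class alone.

0.222

A dihybrid F₂ with independent assortment and complete dominance at both loci gives a 9:3:3:1 phenotypic ratio.
Expected counts for N = 978 under a 9:3:3:1 ratio (total parts = 16):
  spiny-fruited bitter: 978 × 9/16 = 550.125
  spiny-fruited non-bitter: 978 × 3/16 = 183.375
  smooth-fruited bitter: 978 × 3/16 = 183.375
  smooth-fruited non-bitter: 978 × 1/16 = 61.125
Contribution of spiny-fruited non-bitter: (177 − 183.375)² / 183.375 = 0.2216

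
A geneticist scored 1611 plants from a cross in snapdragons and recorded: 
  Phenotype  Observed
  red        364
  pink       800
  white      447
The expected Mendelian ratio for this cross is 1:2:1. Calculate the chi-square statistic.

8.628

Under the 1:2:1 hypothesis (Σ ratio = 4, N = 1611):
  red: 1611 × 1/4 = 402.75
  pink: 1611 × 2/4 = 805.5
  white: 1611 × 1/4 = 402.75
χ² = Σ (O − E)² / E
  red: (364 − 402.75)² / 402.75 = 3.7283
  pink: (800 − 805.5)² / 805.5 = 0.0376
  white: (447 − 402.75)² / 402.75 = 4.8617
χ² = 3.7283 + 0.0376 + 4.8617 = 8.6276 ≈ 8.628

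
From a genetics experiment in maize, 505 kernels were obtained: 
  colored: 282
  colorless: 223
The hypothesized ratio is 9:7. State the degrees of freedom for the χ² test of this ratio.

A goodness-of-fit test with 2 phenotype classes has df = 2 − 1 = 1.

1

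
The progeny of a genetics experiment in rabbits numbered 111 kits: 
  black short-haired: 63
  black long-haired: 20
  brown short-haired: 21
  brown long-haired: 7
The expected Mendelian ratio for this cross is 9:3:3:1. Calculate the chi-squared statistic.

Total ratio parts = 16. Expected numbers out of 111:
  black short-haired: 111 × 9/16 = 62.4375
  black long-haired: 111 × 3/16 = 20.8125
  brown short-haired: 111 × 3/16 = 20.8125
  brown long-haired: 111 × 1/16 = 6.9375
χ² = Σ (O − E)² / E
  black short-haired: (63 − 62.4375)² / 62.4375 = 0.0051
  black long-haired: (20 − 20.8125)² / 20.8125 = 0.0317
  brown short-haired: (21 − 20.8125)² / 20.8125 = 0.0017
  brown long-haired: (7 − 6.9375)² / 6.9375 = 0.0006
χ² = 0.0051 + 0.0317 + 0.0017 + 0.0006 = 0.0391 ≈ 0.039

0.039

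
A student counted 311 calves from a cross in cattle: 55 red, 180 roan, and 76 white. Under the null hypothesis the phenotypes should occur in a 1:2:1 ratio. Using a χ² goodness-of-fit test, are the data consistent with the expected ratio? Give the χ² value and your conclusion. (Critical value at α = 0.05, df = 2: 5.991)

The 1:2:1 ratio has 4 parts, so with N = 311 the expected counts are:
  red: 311 × 1/4 = 77.75
  roan: 311 × 2/4 = 155.5
  white: 311 × 1/4 = 77.75
χ² = Σ (O − E)² / E
  red: (55 − 77.75)² / 77.75 = 6.6568
  roan: (180 − 155.5)² / 155.5 = 3.8601
  white: (76 − 77.75)² / 77.75 = 0.0394
χ² = 6.6568 + 3.8601 + 0.0394 = 10.5563 ≈ 10.556
Degrees of freedom = 3 − 1 = 2; critical value at α = 0.05 is 5.991.
Since 10.556 > 5.991, we reject the null hypothesis — the data do not fit the 1:2:1 ratio.

10.556; not consistent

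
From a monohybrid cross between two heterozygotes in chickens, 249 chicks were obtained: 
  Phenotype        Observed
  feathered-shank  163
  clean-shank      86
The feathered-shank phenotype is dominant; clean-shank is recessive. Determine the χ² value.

For a monohybrid cross between heterozygotes with complete dominance, the expected phenotypic ratio is 3:1.
Expected counts for N = 249 under a 3:1 ratio (total parts = 4):
  feathered-shank: 249 × 3/4 = 186.75
  clean-shank: 249 × 1/4 = 62.25
χ² = Σ (O − E)² / E
  feathered-shank: (163 − 186.75)² / 186.75 = 3.0204
  clean-shank: (86 − 62.25)² / 62.25 = 9.0612
χ² = 3.0204 + 9.0612 = 12.0816 ≈ 12.082

12.082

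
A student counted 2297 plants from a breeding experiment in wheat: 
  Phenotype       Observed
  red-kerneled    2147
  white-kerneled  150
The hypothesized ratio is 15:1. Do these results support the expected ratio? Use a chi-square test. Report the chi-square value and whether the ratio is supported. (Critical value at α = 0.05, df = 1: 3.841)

0.308; consistent

The 15:1 ratio has 16 parts, so with N = 2297 the expected counts are:
  red-kerneled: 2297 × 15/16 = 2153.4375
  white-kerneled: 2297 × 1/16 = 143.5625
χ² = Σ (O − E)² / E
  red-kerneled: (2147 − 2153.4375)² / 2153.4375 = 0.0192
  white-kerneled: (150 − 143.5625)² / 143.5625 = 0.2887
χ² = 0.0192 + 0.2887 = 0.3079 ≈ 0.308
Degrees of freedom = 2 − 1 = 1; critical value at α = 0.05 is 3.841.
Since 0.308 < 3.841, we fail to reject the null hypothesis — the data are consistent with the 15:1 ratio.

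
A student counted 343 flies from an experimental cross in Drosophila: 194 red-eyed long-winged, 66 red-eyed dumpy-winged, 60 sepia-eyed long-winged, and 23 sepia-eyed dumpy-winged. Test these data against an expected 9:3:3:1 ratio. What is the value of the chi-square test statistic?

0.453

Under the 9:3:3:1 hypothesis (Σ ratio = 16, N = 343):
  red-eyed long-winged: 343 × 9/16 = 192.9375
  red-eyed dumpy-winged: 343 × 3/16 = 64.3125
  sepia-eyed long-winged: 343 × 3/16 = 64.3125
  sepia-eyed dumpy-winged: 343 × 1/16 = 21.4375
χ² = Σ (O − E)² / E
  red-eyed long-winged: (194 − 192.9375)² / 192.9375 = 0.0059
  red-eyed dumpy-winged: (66 − 64.3125)² / 64.3125 = 0.0443
  sepia-eyed long-winged: (60 − 64.3125)² / 64.3125 = 0.2892
  sepia-eyed dumpy-winged: (23 − 21.4375)² / 21.4375 = 0.1139
χ² = 0.0059 + 0.0443 + 0.2892 + 0.1139 = 0.4533 ≈ 0.453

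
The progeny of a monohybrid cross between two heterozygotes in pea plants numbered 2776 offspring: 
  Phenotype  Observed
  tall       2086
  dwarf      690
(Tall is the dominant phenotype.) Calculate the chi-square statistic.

For a monohybrid cross between heterozygotes with complete dominance, the expected phenotypic ratio is 3:1.
Total ratio parts = 4. Expected numbers out of 2776:
  tall: 2776 × 3/4 = 2082
  dwarf: 2776 × 1/4 = 694
χ² = Σ (O − E)² / E
  tall: (2086 − 2082)² / 2082 = 0.0077
  dwarf: (690 − 694)² / 694 = 0.0231
χ² = 0.0077 + 0.0231 = 0.0308 ≈ 0.031

0.031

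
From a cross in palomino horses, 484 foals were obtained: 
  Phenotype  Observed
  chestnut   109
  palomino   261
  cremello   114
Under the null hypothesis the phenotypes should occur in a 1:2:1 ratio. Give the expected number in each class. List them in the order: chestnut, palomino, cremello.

Total ratio parts = 4. Expected numbers out of 484:
  chestnut: 484 × 1/4 = 121
  palomino: 484 × 2/4 = 242
  cremello: 484 × 1/4 = 121

121, 242, 121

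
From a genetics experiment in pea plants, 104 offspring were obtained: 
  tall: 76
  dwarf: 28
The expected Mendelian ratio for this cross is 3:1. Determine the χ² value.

0.205

Under the 3:1 hypothesis (Σ ratio = 4, N = 104):
  tall: 104 × 3/4 = 78
  dwarf: 104 × 1/4 = 26
χ² = Σ (O − E)² / E
  tall: (76 − 78)² / 78 = 0.0513
  dwarf: (28 − 26)² / 26 = 0.1538
χ² = 0.0513 + 0.1538 = 0.2051 ≈ 0.205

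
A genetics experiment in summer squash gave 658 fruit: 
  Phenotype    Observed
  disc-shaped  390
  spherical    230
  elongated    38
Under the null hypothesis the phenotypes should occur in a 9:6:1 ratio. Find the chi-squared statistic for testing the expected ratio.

2.442

The 9:6:1 ratio has 16 parts, so with N = 658 the expected counts are:
  disc-shaped: 658 × 9/16 = 370.125
  spherical: 658 × 6/16 = 246.75
  elongated: 658 × 1/16 = 41.125
χ² = Σ (O − E)² / E
  disc-shaped: (390 − 370.125)² / 370.125 = 1.0672
  spherical: (230 − 246.75)² / 246.75 = 1.1370
  elongated: (38 − 41.125)² / 41.125 = 0.2375
χ² = 1.0672 + 1.1370 + 0.2375 = 2.4417 ≈ 2.442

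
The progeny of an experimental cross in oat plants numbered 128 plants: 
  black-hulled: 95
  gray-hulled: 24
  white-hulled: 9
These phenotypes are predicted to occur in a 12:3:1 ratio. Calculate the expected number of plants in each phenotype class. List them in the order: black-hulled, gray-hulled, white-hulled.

Under the 12:3:1 hypothesis (Σ ratio = 16, N = 128):
  black-hulled: 128 × 12/16 = 96
  gray-hulled: 128 × 3/16 = 24
  white-hulled: 128 × 1/16 = 8

96, 24, 8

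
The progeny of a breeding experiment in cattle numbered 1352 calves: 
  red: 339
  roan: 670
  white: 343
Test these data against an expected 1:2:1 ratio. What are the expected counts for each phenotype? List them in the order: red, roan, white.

Expected counts for N = 1352 under a 1:2:1 ratio (total parts = 4):
  red: 1352 × 1/4 = 338
  roan: 1352 × 2/4 = 676
  white: 1352 × 1/4 = 338

338, 676, 338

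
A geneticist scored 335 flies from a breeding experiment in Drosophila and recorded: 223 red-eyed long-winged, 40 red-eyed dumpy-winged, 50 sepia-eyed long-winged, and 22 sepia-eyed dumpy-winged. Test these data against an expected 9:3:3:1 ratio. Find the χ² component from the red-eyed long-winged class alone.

Total ratio parts = 16. Expected numbers out of 335:
  red-eyed long-winged: 335 × 9/16 = 188.4375
  red-eyed dumpy-winged: 335 × 3/16 = 62.8125
  sepia-eyed long-winged: 335 × 3/16 = 62.8125
  sepia-eyed dumpy-winged: 335 × 1/16 = 20.9375
Contribution of red-eyed long-winged: (223 − 188.4375)² / 188.4375 = 6.3393

6.339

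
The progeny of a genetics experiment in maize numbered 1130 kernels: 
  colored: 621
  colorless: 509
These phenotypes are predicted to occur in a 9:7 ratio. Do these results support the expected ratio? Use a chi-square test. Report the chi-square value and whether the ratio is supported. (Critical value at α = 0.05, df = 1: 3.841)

0.769; consistent

Total ratio parts = 16. Expected numbers out of 1130:
  colored: 1130 × 9/16 = 635.625
  colorless: 1130 × 7/16 = 494.375
χ² = Σ (O − E)² / E
  colored: (621 − 635.625)² / 635.625 = 0.3365
  colorless: (509 − 494.375)² / 494.375 = 0.4326
χ² = 0.3365 + 0.4326 = 0.7691 ≈ 0.769
Degrees of freedom = 2 − 1 = 1; critical value at α = 0.05 is 3.841.
Since 0.769 < 3.841, we fail to reject the null hypothesis — the data are consistent with the 9:7 ratio.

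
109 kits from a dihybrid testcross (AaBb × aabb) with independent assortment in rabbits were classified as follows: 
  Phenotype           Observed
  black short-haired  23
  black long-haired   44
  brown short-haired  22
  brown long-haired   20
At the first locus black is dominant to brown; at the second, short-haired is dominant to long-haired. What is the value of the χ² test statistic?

13.899

A dihybrid testcross with independent assortment gives a 1:1:1:1 ratio.
Total ratio parts = 4. Expected numbers out of 109:
  black short-haired: 109 × 1/4 = 27.25
  black long-haired: 109 × 1/4 = 27.25
  brown short-haired: 109 × 1/4 = 27.25
  brown long-haired: 109 × 1/4 = 27.25
χ² = Σ (O − E)² / E
  black short-haired: (23 − 27.25)² / 27.25 = 0.6628
  black long-haired: (44 − 27.25)² / 27.25 = 10.2959
  brown short-haired: (22 − 27.25)² / 27.25 = 1.0115
  brown long-haired: (20 − 27.25)² / 27.25 = 1.9289
χ² = 0.6628 + 10.2959 + 1.0115 + 1.9289 = 13.8991 ≈ 13.899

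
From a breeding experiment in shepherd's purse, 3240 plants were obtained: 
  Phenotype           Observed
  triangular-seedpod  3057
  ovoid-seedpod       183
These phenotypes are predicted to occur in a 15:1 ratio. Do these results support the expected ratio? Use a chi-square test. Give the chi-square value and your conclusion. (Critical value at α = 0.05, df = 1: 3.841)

2.003; consistent

Under the 15:1 hypothesis (Σ ratio = 16, N = 3240):
  triangular-seedpod: 3240 × 15/16 = 3037.5
  ovoid-seedpod: 3240 × 1/16 = 202.5
χ² = Σ (O − E)² / E
  triangular-seedpod: (3057 − 3037.5)² / 3037.5 = 0.1252
  ovoid-seedpod: (183 − 202.5)² / 202.5 = 1.8778
χ² = 0.1252 + 1.8778 = 2.003
Degrees of freedom = 2 − 1 = 1; critical value at α = 0.05 is 3.841.
Since 2.003 < 3.841, we fail to reject the null hypothesis — the data are consistent with the 15:1 ratio.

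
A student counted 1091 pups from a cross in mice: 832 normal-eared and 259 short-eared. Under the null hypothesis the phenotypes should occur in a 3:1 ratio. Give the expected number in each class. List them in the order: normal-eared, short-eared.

Under the 3:1 hypothesis (Σ ratio = 4, N = 1091):
  normal-eared: 1091 × 3/4 = 818.25
  short-eared: 1091 × 1/4 = 272.75

818.25, 272.75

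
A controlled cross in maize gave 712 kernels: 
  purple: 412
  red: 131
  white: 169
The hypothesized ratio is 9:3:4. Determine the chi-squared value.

0.832

Expected counts for N = 712 under a 9:3:4 ratio (total parts = 16):
  purple: 712 × 9/16 = 400.5
  red: 712 × 3/16 = 133.5
  white: 712 × 4/16 = 178
χ² = Σ (O − E)² / E
  purple: (412 − 400.5)² / 400.5 = 0.3302
  red: (131 − 133.5)² / 133.5 = 0.0468
  white: (169 − 178)² / 178 = 0.4551
χ² = 0.3302 + 0.0468 + 0.4551 = 0.8321 ≈ 0.832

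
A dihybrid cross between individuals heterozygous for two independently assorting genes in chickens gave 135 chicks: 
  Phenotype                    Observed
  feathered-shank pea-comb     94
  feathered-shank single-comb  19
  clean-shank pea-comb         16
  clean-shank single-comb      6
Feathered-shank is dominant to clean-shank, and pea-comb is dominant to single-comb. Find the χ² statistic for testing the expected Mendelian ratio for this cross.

A dihybrid F₂ with independent assortment and complete dominance at both loci gives a 9:3:3:1 phenotypic ratio.
Under the 9:3:3:1 hypothesis (Σ ratio = 16, N = 135):
  feathered-shank pea-comb: 135 × 9/16 = 75.9375
  feathered-shank single-comb: 135 × 3/16 = 25.3125
  clean-shank pea-comb: 135 × 3/16 = 25.3125
  clean-shank single-comb: 135 × 1/16 = 8.4375
χ² = Σ (O − E)² / E
  feathered-shank pea-comb: (94 − 75.9375)² / 75.9375 = 4.2963
  feathered-shank single-comb: (19 − 25.3125)² / 25.3125 = 1.5742
  clean-shank pea-comb: (16 − 25.3125)² / 25.3125 = 3.4261
  clean-shank single-comb: (6 − 8.4375)² / 8.4375 = 0.7042
χ² = 4.2963 + 1.5742 + 3.4261 + 0.7042 = 10.0008 ≈ 10.001

10.001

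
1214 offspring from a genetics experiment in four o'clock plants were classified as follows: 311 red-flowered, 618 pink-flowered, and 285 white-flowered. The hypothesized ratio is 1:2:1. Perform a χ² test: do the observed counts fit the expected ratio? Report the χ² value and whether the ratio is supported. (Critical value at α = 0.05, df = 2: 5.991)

1.512; consistent

Under the 1:2:1 hypothesis (Σ ratio = 4, N = 1214):
  red-flowered: 1214 × 1/4 = 303.5
  pink-flowered: 1214 × 2/4 = 607
  white-flowered: 1214 × 1/4 = 303.5
χ² = Σ (O − E)² / E
  red-flowered: (311 − 303.5)² / 303.5 = 0.1853
  pink-flowered: (618 − 607)² / 607 = 0.1993
  white-flowered: (285 − 303.5)² / 303.5 = 1.1277
χ² = 0.1853 + 0.1993 + 1.1277 = 1.5123 ≈ 1.512
Degrees of freedom = 3 − 1 = 2; critical value at α = 0.05 is 5.991.
Since 1.512 < 5.991, we fail to reject the null hypothesis — the data are consistent with the 1:2:1 ratio.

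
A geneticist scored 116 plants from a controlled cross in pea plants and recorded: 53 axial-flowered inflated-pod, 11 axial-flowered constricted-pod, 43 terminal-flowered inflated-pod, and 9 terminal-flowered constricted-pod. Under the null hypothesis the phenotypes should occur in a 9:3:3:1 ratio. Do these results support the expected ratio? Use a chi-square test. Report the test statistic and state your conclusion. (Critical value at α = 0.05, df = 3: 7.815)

Total ratio parts = 16. Expected numbers out of 116:
  axial-flowered inflated-pod: 116 × 9/16 = 65.25
  axial-flowered constricted-pod: 116 × 3/16 = 21.75
  terminal-flowered inflated-pod: 116 × 3/16 = 21.75
  terminal-flowered constricted-pod: 116 × 1/16 = 7.25
χ² = Σ (O − E)² / E
  axial-flowered inflated-pod: (53 − 65.25)² / 65.25 = 2.2998
  axial-flowered constricted-pod: (11 − 21.75)² / 21.75 = 5.3132
  terminal-flowered inflated-pod: (43 − 21.75)² / 21.75 = 20.7615
  terminal-flowered constricted-pod: (9 − 7.25)² / 7.25 = 0.4224
χ² = 2.2998 + 5.3132 + 20.7615 + 0.4224 = 28.7969 ≈ 28.797
Degrees of freedom = 4 − 1 = 3; critical value at α = 0.05 is 7.815.
Since 28.797 > 7.815, we reject the null hypothesis — the data do not fit the 9:3:3:1 ratio.

28.797; not consistent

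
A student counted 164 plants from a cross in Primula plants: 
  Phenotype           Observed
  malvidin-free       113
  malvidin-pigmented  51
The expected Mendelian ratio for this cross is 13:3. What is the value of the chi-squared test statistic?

16.413

Under the 13:3 hypothesis (Σ ratio = 16, N = 164):
  malvidin-free: 164 × 13/16 = 133.25
  malvidin-pigmented: 164 × 3/16 = 30.75
χ² = Σ (O − E)² / E
  malvidin-free: (113 − 133.25)² / 133.25 = 3.0774
  malvidin-pigmented: (51 − 30.75)² / 30.75 = 13.3354
χ² = 3.0774 + 13.3354 = 16.4128 ≈ 16.413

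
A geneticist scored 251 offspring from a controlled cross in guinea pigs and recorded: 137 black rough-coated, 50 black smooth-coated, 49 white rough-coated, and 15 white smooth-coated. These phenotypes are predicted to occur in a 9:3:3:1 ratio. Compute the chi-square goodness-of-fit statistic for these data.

0.417

Total ratio parts = 16. Expected numbers out of 251:
  black rough-coated: 251 × 9/16 = 141.1875
  black smooth-coated: 251 × 3/16 = 47.0625
  white rough-coated: 251 × 3/16 = 47.0625
  white smooth-coated: 251 × 1/16 = 15.6875
χ² = Σ (O − E)² / E
  black rough-coated: (137 − 141.1875)² / 141.1875 = 0.1242
  black smooth-coated: (50 − 47.0625)² / 47.0625 = 0.1833
  white rough-coated: (49 − 47.0625)² / 47.0625 = 0.0798
  white smooth-coated: (15 − 15.6875)² / 15.6875 = 0.0301
χ² = 0.1242 + 0.1833 + 0.0798 + 0.0301 = 0.4174 ≈ 0.417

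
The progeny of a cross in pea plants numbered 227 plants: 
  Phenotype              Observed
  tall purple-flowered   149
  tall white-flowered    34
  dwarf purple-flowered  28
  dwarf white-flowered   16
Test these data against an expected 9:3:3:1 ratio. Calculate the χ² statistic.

Expected counts for N = 227 under a 9:3:3:1 ratio (total parts = 16):
  tall purple-flowered: 227 × 9/16 = 127.6875
  tall white-flowered: 227 × 3/16 = 42.5625
  dwarf purple-flowered: 227 × 3/16 = 42.5625
  dwarf white-flowered: 227 × 1/16 = 14.1875
χ² = Σ (O − E)² / E
  tall purple-flowered: (149 − 127.6875)² / 127.6875 = 3.5573
  tall white-flowered: (34 − 42.5625)² / 42.5625 = 1.7226
  dwarf purple-flowered: (28 − 42.5625)² / 42.5625 = 4.9825
  dwarf white-flowered: (16 − 14.1875)² / 14.1875 = 0.2316
χ² = 3.5573 + 1.7226 + 4.9825 + 0.2316 = 10.494

10.494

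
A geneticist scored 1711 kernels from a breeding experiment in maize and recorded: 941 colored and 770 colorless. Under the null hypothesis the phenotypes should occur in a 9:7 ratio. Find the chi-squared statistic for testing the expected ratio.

Total ratio parts = 16. Expected numbers out of 1711:
  colored: 1711 × 9/16 = 962.4375
  colorless: 1711 × 7/16 = 748.5625
χ² = Σ (O − E)² / E
  colored: (941 − 962.4375)² / 962.4375 = 0.4775
  colorless: (770 − 748.5625)² / 748.5625 = 0.6139
χ² = 0.4775 + 0.6139 = 1.0914 ≈ 1.091

1.091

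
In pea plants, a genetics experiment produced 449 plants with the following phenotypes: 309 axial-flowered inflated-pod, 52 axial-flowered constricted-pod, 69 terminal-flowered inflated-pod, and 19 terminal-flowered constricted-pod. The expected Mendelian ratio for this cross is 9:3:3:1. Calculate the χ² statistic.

30.584

The 9:3:3:1 ratio has 16 parts, so with N = 449 the expected counts are:
  axial-flowered inflated-pod: 449 × 9/16 = 252.5625
  axial-flowered constricted-pod: 449 × 3/16 = 84.1875
  terminal-flowered inflated-pod: 449 × 3/16 = 84.1875
  terminal-flowered constricted-pod: 449 × 1/16 = 28.0625
χ² = Σ (O − E)² / E
  axial-flowered inflated-pod: (309 − 252.5625)² / 252.5625 = 12.6115
  axial-flowered constricted-pod: (52 − 84.1875)² / 84.1875 = 12.3063
  terminal-flowered inflated-pod: (69 − 84.1875)² / 84.1875 = 2.7398
  terminal-flowered constricted-pod: (19 − 28.0625)² / 28.0625 = 2.9266
χ² = 12.6115 + 12.3063 + 2.7398 + 2.9266 = 30.5842 ≈ 30.584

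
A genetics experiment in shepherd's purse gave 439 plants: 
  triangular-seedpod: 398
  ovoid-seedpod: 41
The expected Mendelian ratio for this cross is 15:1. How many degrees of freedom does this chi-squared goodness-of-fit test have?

A goodness-of-fit test with 2 phenotype classes has df = 2 − 1 = 1.

1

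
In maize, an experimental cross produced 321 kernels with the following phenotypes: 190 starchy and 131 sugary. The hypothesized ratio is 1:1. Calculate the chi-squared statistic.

10.844

Under the 1:1 hypothesis (Σ ratio = 2, N = 321):
  starchy: 321 × 1/2 = 160.5
  sugary: 321 × 1/2 = 160.5
χ² = Σ (O − E)² / E
  starchy: (190 − 160.5)² / 160.5 = 5.4221
  sugary: (131 − 160.5)² / 160.5 = 5.4221
χ² = 5.4221 + 5.4221 = 10.8442 ≈ 10.844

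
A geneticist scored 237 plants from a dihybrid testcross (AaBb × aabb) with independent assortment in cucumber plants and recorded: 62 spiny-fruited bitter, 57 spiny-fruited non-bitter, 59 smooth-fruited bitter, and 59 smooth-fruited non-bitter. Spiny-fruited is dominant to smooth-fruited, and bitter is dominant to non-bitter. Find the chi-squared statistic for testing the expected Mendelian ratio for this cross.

0.215

A dihybrid testcross with independent assortment gives a 1:1:1:1 ratio.
Expected counts for N = 237 under a 1:1:1:1 ratio (total parts = 4):
  spiny-fruited bitter: 237 × 1/4 = 59.25
  spiny-fruited non-bitter: 237 × 1/4 = 59.25
  smooth-fruited bitter: 237 × 1/4 = 59.25
  smooth-fruited non-bitter: 237 × 1/4 = 59.25
χ² = Σ (O − E)² / E
  spiny-fruited bitter: (62 − 59.25)² / 59.25 = 0.1276
  spiny-fruited non-bitter: (57 − 59.25)² / 59.25 = 0.0854
  smooth-fruited bitter: (59 − 59.25)² / 59.25 = 0.0011
  smooth-fruited non-bitter: (59 − 59.25)² / 59.25 = 0.0011
χ² = 0.1276 + 0.0854 + 0.0011 + 0.0011 = 0.2152 ≈ 0.215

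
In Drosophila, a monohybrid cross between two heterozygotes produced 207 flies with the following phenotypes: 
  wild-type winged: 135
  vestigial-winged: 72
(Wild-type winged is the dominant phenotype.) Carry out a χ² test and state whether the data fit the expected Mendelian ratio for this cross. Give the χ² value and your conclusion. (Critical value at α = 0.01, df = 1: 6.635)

For a monohybrid cross between heterozygotes with complete dominance, the expected phenotypic ratio is 3:1.
The 3:1 ratio has 4 parts, so with N = 207 the expected counts are:
  wild-type winged: 207 × 3/4 = 155.25
  vestigial-winged: 207 × 1/4 = 51.75
χ² = Σ (O − E)² / E
  wild-type winged: (135 − 155.25)² / 155.25 = 2.6413
  vestigial-winged: (72 − 51.75)² / 51.75 = 7.9239
χ² = 2.6413 + 7.9239 = 10.5652 ≈ 10.565
Degrees of freedom = 2 − 1 = 1; critical value at α = 0.01 is 6.635.
Since 10.565 > 6.635, we reject the null hypothesis — the data do not fit the 3:1 ratio.

10.565; not consistent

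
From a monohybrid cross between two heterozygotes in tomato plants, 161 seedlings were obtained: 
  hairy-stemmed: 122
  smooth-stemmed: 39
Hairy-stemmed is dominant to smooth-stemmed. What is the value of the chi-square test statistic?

0.052

For a monohybrid cross between heterozygotes with complete dominance, the expected phenotypic ratio is 3:1.
Expected counts for N = 161 under a 3:1 ratio (total parts = 4):
  hairy-stemmed: 161 × 3/4 = 120.75
  smooth-stemmed: 161 × 1/4 = 40.25
χ² = Σ (O − E)² / E
  hairy-stemmed: (122 − 120.75)² / 120.75 = 0.0129
  smooth-stemmed: (39 − 40.25)² / 40.25 = 0.0388
χ² = 0.0129 + 0.0388 = 0.0517 ≈ 0.052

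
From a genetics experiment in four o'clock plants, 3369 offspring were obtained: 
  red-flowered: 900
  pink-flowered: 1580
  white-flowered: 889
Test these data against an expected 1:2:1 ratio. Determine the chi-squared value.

Expected counts for N = 3369 under a 1:2:1 ratio (total parts = 4):
  red-flowered: 3369 × 1/4 = 842.25
  pink-flowered: 3369 × 2/4 = 1684.5
  white-flowered: 3369 × 1/4 = 842.25
χ² = Σ (O − E)² / E
  red-flowered: (900 − 842.25)² / 842.25 = 3.9597
  pink-flowered: (1580 − 1684.5)² / 1684.5 = 6.4828
  white-flowered: (889 − 842.25)² / 842.25 = 2.5949
χ² = 3.9597 + 6.4828 + 2.5949 = 13.0374 ≈ 13.037

13.037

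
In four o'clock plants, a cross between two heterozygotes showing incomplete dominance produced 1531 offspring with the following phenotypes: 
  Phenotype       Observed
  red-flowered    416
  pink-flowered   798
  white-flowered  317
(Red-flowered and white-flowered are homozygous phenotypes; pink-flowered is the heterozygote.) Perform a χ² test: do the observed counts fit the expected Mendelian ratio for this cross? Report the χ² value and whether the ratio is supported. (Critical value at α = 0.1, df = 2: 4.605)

With incomplete dominance, a heterozygote × heterozygote cross gives a 1:2:1 phenotypic ratio.
Total ratio parts = 4. Expected numbers out of 1531:
  red-flowered: 1531 × 1/4 = 382.75
  pink-flowered: 1531 × 2/4 = 765.5
  white-flowered: 1531 × 1/4 = 382.75
χ² = Σ (O − E)² / E
  red-flowered: (416 − 382.75)² / 382.75 = 2.8885
  pink-flowered: (798 − 765.5)² / 765.5 = 1.3798
  white-flowered: (317 − 382.75)² / 382.75 = 11.2947
χ² = 2.8885 + 1.3798 + 11.2947 = 15.563
Degrees of freedom = 3 − 1 = 2; critical value at α = 0.1 is 4.605.
Since 15.563 > 4.605, we reject the null hypothesis — the data do not fit the 1:2:1 ratio.

15.563; not consistent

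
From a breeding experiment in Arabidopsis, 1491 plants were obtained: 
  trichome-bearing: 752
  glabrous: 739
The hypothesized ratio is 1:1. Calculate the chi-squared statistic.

0.113

Expected counts for N = 1491 under a 1:1 ratio (total parts = 2):
  trichome-bearing: 1491 × 1/2 = 745.5
  glabrous: 1491 × 1/2 = 745.5
χ² = Σ (O − E)² / E
  trichome-bearing: (752 − 745.5)² / 745.5 = 0.0567
  glabrous: (739 − 745.5)² / 745.5 = 0.0567
χ² = 0.0567 + 0.0567 = 0.1134 ≈ 0.113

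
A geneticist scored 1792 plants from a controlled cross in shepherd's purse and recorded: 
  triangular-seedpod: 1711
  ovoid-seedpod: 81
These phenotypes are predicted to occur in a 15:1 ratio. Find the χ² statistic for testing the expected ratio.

9.152

Total ratio parts = 16. Expected numbers out of 1792:
  triangular-seedpod: 1792 × 15/16 = 1680
  ovoid-seedpod: 1792 × 1/16 = 112
χ² = Σ (O − E)² / E
  triangular-seedpod: (1711 − 1680)² / 1680 = 0.5720
  ovoid-seedpod: (81 − 112)² / 112 = 8.5804
χ² = 0.5720 + 8.5804 = 9.1524 ≈ 9.152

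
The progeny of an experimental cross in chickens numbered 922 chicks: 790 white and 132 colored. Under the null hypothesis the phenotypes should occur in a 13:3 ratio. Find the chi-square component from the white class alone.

2.230

Expected counts for N = 922 under a 13:3 ratio (total parts = 16):
  white: 922 × 13/16 = 749.125
  colored: 922 × 3/16 = 172.875
Contribution of white: (790 − 749.125)² / 749.125 = 2.2303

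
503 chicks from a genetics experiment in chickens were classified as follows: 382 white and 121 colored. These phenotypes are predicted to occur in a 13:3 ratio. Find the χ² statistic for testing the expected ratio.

Under the 13:3 hypothesis (Σ ratio = 16, N = 503):
  white: 503 × 13/16 = 408.6875
  colored: 503 × 3/16 = 94.3125
χ² = Σ (O − E)² / E
  white: (382 − 408.6875)² / 408.6875 = 1.7427
  colored: (121 − 94.3125)² / 94.3125 = 7.5517
χ² = 1.7427 + 7.5517 = 9.2944 ≈ 9.294

9.294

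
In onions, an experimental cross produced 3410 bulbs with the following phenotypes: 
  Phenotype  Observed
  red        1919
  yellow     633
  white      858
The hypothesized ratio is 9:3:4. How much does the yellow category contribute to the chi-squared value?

Total ratio parts = 16. Expected numbers out of 3410:
  red: 3410 × 9/16 = 1918.125
  yellow: 3410 × 3/16 = 639.375
  white: 3410 × 4/16 = 852.5
Contribution of yellow: (633 − 639.375)² / 639.375 = 0.0636

0.064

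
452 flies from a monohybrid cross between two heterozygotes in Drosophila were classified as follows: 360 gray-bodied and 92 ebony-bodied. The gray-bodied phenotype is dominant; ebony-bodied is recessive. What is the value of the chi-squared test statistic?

For a monohybrid cross between heterozygotes with complete dominance, the expected phenotypic ratio is 3:1.
Total ratio parts = 4. Expected numbers out of 452:
  gray-bodied: 452 × 3/4 = 339
  ebony-bodied: 452 × 1/4 = 113
χ² = Σ (O − E)² / E
  gray-bodied: (360 − 339)² / 339 = 1.3009
  ebony-bodied: (92 − 113)² / 113 = 3.9027
χ² = 1.3009 + 3.9027 = 5.2036 ≈ 5.204

5.204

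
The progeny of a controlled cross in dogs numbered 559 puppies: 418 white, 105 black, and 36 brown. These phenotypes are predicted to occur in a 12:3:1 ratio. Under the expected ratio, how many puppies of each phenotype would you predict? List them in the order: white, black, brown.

Expected counts for N = 559 under a 12:3:1 ratio (total parts = 16):
  white: 559 × 12/16 = 419.25
  black: 559 × 3/16 = 104.8125
  brown: 559 × 1/16 = 34.9375

419.25, 104.8125, 34.9375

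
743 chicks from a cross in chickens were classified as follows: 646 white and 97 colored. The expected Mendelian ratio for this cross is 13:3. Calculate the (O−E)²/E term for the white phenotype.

2.966

Total ratio parts = 16. Expected numbers out of 743:
  white: 743 × 13/16 = 603.6875
  colored: 743 × 3/16 = 139.3125
Contribution of white: (646 − 603.6875)² / 603.6875 = 2.9657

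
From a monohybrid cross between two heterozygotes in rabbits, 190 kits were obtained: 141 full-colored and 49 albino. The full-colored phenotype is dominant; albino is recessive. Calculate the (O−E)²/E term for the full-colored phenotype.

For a monohybrid cross between heterozygotes with complete dominance, the expected phenotypic ratio is 3:1.
Total ratio parts = 4. Expected numbers out of 190:
  full-colored: 190 × 3/4 = 142.5
  albino: 190 × 1/4 = 47.5
Contribution of full-colored: (141 − 142.5)² / 142.5 = 0.0158

0.016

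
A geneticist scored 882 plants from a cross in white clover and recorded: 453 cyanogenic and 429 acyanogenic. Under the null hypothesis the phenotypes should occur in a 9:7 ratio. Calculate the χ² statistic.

Under the 9:7 hypothesis (Σ ratio = 16, N = 882):
  cyanogenic: 882 × 9/16 = 496.125
  acyanogenic: 882 × 7/16 = 385.875
χ² = Σ (O − E)² / E
  cyanogenic: (453 − 496.125)² / 496.125 = 3.7486
  acyanogenic: (429 − 385.875)² / 385.875 = 4.8196
χ² = 3.7486 + 4.8196 = 8.5682 ≈ 8.568

8.568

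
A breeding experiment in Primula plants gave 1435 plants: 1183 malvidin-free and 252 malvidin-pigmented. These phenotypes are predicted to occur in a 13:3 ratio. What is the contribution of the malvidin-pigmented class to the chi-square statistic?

Total ratio parts = 16. Expected numbers out of 1435:
  malvidin-free: 1435 × 13/16 = 1165.9375
  malvidin-pigmented: 1435 × 3/16 = 269.0625
Contribution of malvidin-pigmented: (252 − 269.0625)² / 269.0625 = 1.0820

1.082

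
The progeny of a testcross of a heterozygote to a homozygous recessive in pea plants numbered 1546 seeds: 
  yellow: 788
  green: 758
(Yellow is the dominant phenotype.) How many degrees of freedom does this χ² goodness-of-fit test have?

A testcross of a heterozygote (Aa × aa) gives a 1:1 phenotypic ratio.
A goodness-of-fit test with 2 phenotype classes has df = 2 − 1 = 1.

1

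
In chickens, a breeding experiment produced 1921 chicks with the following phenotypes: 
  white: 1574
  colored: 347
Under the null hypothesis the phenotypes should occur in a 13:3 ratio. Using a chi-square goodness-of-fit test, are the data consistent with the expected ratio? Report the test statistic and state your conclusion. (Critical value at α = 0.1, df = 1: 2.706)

0.594; consistent

Expected counts for N = 1921 under a 13:3 ratio (total parts = 16):
  white: 1921 × 13/16 = 1560.8125
  colored: 1921 × 3/16 = 360.1875
χ² = Σ (O − E)² / E
  white: (1574 − 1560.8125)² / 1560.8125 = 0.1114
  colored: (347 − 360.1875)² / 360.1875 = 0.4828
χ² = 0.1114 + 0.4828 = 0.5942 ≈ 0.594
Degrees of freedom = 2 − 1 = 1; critical value at α = 0.1 is 2.706.
Since 0.594 < 2.706, we fail to reject the null hypothesis — the data are consistent with the 13:3 ratio.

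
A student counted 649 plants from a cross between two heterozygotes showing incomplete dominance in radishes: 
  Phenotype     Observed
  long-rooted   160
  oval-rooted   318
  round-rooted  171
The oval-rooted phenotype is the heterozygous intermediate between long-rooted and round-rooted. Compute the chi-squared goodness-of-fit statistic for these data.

With incomplete dominance, a heterozygote × heterozygote cross gives a 1:2:1 phenotypic ratio.
Total ratio parts = 4. Expected numbers out of 649:
  long-rooted: 649 × 1/4 = 162.25
  oval-rooted: 649 × 2/4 = 324.5
  round-rooted: 649 × 1/4 = 162.25
χ² = Σ (O − E)² / E
  long-rooted: (160 − 162.25)² / 162.25 = 0.0312
  oval-rooted: (318 − 324.5)² / 324.5 = 0.1302
  round-rooted: (171 − 162.25)² / 162.25 = 0.4719
χ² = 0.0312 + 0.1302 + 0.4719 = 0.6333 ≈ 0.633

0.633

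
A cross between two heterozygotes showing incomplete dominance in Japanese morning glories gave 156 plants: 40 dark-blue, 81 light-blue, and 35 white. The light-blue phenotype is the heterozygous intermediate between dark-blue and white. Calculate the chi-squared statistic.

With incomplete dominance, a heterozygote × heterozygote cross gives a 1:2:1 phenotypic ratio.
Under the 1:2:1 hypothesis (Σ ratio = 4, N = 156):
  dark-blue: 156 × 1/4 = 39
  light-blue: 156 × 2/4 = 78
  white: 156 × 1/4 = 39
χ² = Σ (O − E)² / E
  dark-blue: (40 − 39)² / 39 = 0.0256
  light-blue: (81 − 78)² / 78 = 0.1154
  white: (35 − 39)² / 39 = 0.4103
χ² = 0.0256 + 0.1154 + 0.4103 = 0.5513 ≈ 0.551

0.551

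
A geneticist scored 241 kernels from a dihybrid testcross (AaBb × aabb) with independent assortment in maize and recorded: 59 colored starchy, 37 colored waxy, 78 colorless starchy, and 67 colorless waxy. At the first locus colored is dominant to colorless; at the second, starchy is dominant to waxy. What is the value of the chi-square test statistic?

A dihybrid testcross with independent assortment gives a 1:1:1:1 ratio.
Under the 1:1:1:1 hypothesis (Σ ratio = 4, N = 241):
  colored starchy: 241 × 1/4 = 60.25
  colored waxy: 241 × 1/4 = 60.25
  colorless starchy: 241 × 1/4 = 60.25
  colorless waxy: 241 × 1/4 = 60.25
χ² = Σ (O − E)² / E
  colored starchy: (59 − 60.25)² / 60.25 = 0.0259
  colored waxy: (37 − 60.25)² / 60.25 = 8.9720
  colorless starchy: (78 − 60.25)² / 60.25 = 5.2293
  colorless waxy: (67 − 60.25)² / 60.25 = 0.7562
χ² = 0.0259 + 8.9720 + 5.2293 + 0.7562 = 14.9834 ≈ 14.983

14.983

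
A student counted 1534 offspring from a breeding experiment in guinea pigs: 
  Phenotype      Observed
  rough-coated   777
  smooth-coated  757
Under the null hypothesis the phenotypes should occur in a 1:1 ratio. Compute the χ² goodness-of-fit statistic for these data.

Expected counts for N = 1534 under a 1:1 ratio (total parts = 2):
  rough-coated: 1534 × 1/2 = 767
  smooth-coated: 1534 × 1/2 = 767
χ² = Σ (O − E)² / E
  rough-coated: (777 − 767)² / 767 = 0.1304
  smooth-coated: (757 − 767)² / 767 = 0.1304
χ² = 0.1304 + 0.1304 = 0.2608 ≈ 0.261

0.261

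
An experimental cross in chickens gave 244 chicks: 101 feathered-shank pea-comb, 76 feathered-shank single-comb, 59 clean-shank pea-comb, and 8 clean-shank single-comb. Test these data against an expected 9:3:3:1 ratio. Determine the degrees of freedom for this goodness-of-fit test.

A goodness-of-fit test with 4 phenotype classes has df = 4 − 1 = 3.

3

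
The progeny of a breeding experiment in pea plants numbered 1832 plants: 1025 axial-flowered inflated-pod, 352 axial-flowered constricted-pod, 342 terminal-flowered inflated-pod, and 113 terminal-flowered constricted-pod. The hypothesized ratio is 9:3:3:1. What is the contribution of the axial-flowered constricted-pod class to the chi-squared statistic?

0.210

Expected counts for N = 1832 under a 9:3:3:1 ratio (total parts = 16):
  axial-flowered inflated-pod: 1832 × 9/16 = 1030.5
  axial-flowered constricted-pod: 1832 × 3/16 = 343.5
  terminal-flowered inflated-pod: 1832 × 3/16 = 343.5
  terminal-flowered constricted-pod: 1832 × 1/16 = 114.5
Contribution of axial-flowered constricted-pod: (352 − 343.5)² / 343.5 = 0.2103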